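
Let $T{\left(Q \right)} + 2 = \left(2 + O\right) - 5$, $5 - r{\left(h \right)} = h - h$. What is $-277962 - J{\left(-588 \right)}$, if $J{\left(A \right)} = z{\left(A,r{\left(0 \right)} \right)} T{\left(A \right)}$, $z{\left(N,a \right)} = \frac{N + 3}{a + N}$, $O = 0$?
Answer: $- \frac{162048921}{583} \approx -2.7796 \cdot 10^{5}$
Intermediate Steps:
$r{\left(h \right)} = 5$ ($r{\left(h \right)} = 5 - \left(h - h\right) = 5 - 0 = 5 + 0 = 5$)
$z{\left(N,a \right)} = \frac{3 + N}{N + a}$
$T{\left(Q \right)} = -5$ ($T{\left(Q \right)} = -2 + \left(\left(2 + 0\right) - 5\right) = -2 + \left(2 - 5\right) = -2 - 3 = -5$)
$J{\left(A \right)} = - \frac{5 \left(3 + A\right)}{5 + A}$ ($J{\left(A \right)} = \frac{3 + A}{A + 5} \left(-5\right) = \frac{3 + A}{5 + A} \left(-5\right) = - \frac{5 \left(3 + A\right)}{5 + A}$)
$-277962 - J{\left(-588 \right)} = -277962 - \frac{5 \left(-3 - -588\right)}{5 - 588} = -277962 - \frac{5 \left(-3 + 588\right)}{-583} = -277962 - 5 \left(- \frac{1}{583}\right) 585 = -277962 - - \frac{2925}{583} = -277962 + \frac{2925}{583} = - \frac{162048921}{583}$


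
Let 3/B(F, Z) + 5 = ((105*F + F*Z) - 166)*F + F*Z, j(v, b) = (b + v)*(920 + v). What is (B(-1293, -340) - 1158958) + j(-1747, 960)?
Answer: -199295726194561/392230262 ≈ -5.0811e+5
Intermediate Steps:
j(v, b) = (920 + v)*(b + v)
B(F, Z) = 3/(-5 + F*Z + F*(-166 + 105*F + F*Z)) (B(F, Z) = 3/(-5 + (((105*F + F*Z) - 166)*F + F*Z)) = 3/(-5 + ((-166 + 105*F + F*Z)*F + F*Z)) = 3/(-5 + (F*(-166 + 105*F + F*Z) + F*Z)) = 3/(-5 + (F*Z + F*(-166 + 105*F + F*Z))) = 3/(-5 + F*Z + F*(-166 + 105*F + F*Z)))
(B(-1293, -340) - 1158958) + j(-1747, 960) = (3/(-5 - 166*(-1293) + 105*(-1293)² - 1293*(-340) - 340*(-1293)²) - 1158958) + ((-1747)² + 920*960 + 920*(-1747) + 960*(-1747)) = (3/(-5 + 214638 + 105*1671849 + 439620 - 340*1671849) - 1158958) + (3052009 + 883200 - 1607240 - 1677120) = (3/(-5 + 214638 + 175544145 + 439620 - 568428660) - 1158958) + 650849 = (3/(-392230262) - 1158958) + 650849 = (3*(-1/392230262) - 1158958) + 650849 = (-3/392230262 - 1158958) + 650849 = -454578399986999/392230262 + 650849 = -199295726194561/392230262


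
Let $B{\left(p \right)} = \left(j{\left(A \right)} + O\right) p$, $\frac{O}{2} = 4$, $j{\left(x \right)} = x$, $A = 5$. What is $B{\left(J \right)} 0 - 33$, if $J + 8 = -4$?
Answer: $-33$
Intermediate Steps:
$J = -12$ ($J = -8 - 4 = -12$)
$O = 8$ ($O = 2 \cdot 4 = 8$)
$B{\left(p \right)} = 13 p$ ($B{\left(p \right)} = \left(5 + 8\right) p = 13 p$)
$B{\left(J \right)} 0 - 33 = 13 \left(-12\right) 0 - 33 = \left(-156\right) 0 - 33 = 0 - 33 = -33$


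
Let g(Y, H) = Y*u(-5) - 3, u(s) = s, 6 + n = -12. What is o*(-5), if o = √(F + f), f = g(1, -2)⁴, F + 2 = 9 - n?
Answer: -5*√4121 ≈ -320.98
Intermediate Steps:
n = -18 (n = -6 - 12 = -18)
F = 25 (F = -2 + (9 - 1*(-18)) = -2 + (9 + 18) = -2 + 27 = 25)
g(Y, H) = -3 - 5*Y (g(Y, H) = Y*(-5) - 3 = -5*Y - 3 = -3 - 5*Y)
f = 4096 (f = (-3 - 5*1)⁴ = (-3 - 5)⁴ = (-8)⁴ = 4096)
o = √4121 (o = √(25 + 4096) = √4121 ≈ 64.195)
o*(-5) = √4121*(-5) = -5*√4121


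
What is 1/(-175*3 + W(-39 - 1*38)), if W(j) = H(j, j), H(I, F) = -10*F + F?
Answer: 1/168 ≈ 0.0059524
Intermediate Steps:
H(I, F) = -9*F
W(j) = -9*j
1/(-175*3 + W(-39 - 1*38)) = 1/(-175*3 - 9*(-39 - 1*38)) = 1/(-525 - 9*(-39 - 38)) = 1/(-525 - 9*(-77)) = 1/(-525 + 693) = 1/168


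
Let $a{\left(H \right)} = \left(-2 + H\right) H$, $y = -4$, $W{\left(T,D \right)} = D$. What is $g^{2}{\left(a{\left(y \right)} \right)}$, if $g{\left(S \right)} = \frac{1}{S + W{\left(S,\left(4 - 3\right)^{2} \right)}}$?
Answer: $\frac{1}{625} \approx 0.0016$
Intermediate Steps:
$a{\left(H \right)} = H \left(-2 + H\right)$
$g{\left(S \right)} = \frac{1}{1 + S}$ ($g{\left(S \right)} = \frac{1}{S + \left(4 - 3\right)^{2}} = \frac{1}{S + 1^{2}} = \frac{1}{S + 1} = \frac{1}{1 + S}$)
$g^{2}{\left(a{\left(y \right)} \right)} = \left(\frac{1}{1 - 4 \left(-2 - 4\right)}\right)^{2} = \left(\frac{1}{1 - -24}\right)^{2} = \left(\frac{1}{1 + 24}\right)^{2} = \left(\frac{1}{25}\right)^{2} = \frac{1}{625}$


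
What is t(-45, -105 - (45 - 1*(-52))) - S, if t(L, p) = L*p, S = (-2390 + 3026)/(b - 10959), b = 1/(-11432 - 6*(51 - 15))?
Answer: 1160349844098/127650433 ≈ 9090.1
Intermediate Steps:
b = -1/11648 (b = 1/(-11432 - 6*36) = 1/(-11432 - 216) = 1/(-11648) = -1/11648 ≈ -8.5852e-5)
S = -7408128/127650433 (S = (-2390 + 3026)/(-1/11648 - 10959) = 636/(-127650433/11648) = 636*(-11648/127650433) = -7408128/127650433 ≈ -0.058034)
t(-45, -105 - (45 - 1*(-52))) - S = -45*(-105 - (45 - 1*(-52))) - 1*(-7408128/127650433) = -45*(-105 - (45 + 52)) + 7408128/127650433 = -45*(-105 - 1*97) + 7408128/127650433 = -45*(-105 - 97) + 7408128/127650433 = -45*(-202) + 7408128/127650433 = 9090 + 7408128/127650433 = 1160349844098/127650433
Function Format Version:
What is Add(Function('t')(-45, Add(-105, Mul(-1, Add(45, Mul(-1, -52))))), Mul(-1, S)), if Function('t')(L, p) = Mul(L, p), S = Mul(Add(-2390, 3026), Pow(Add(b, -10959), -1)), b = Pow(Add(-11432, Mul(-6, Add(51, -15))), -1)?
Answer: Rational(1160349844098, 127650433) ≈ 9090.1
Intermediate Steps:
b = Rational(-1, 11648) (b = Pow(Add(-11432, Mul(-6, 36)), -1) = Pow(Add(-11432, -216), -1) = Pow(-11648, -1) = Rational(-1, 11648) ≈ -8.5852e-5)
S = Rational(-7408128, 127650433) (S = Mul(Add(-2390, 3026), Pow(Add(Rational(-1, 11648), -10959), -1)) = Mul(636, Pow(Rational(-127650433, 11648), -1)) = Mul(636, Rational(-11648, 127650433)) = Rational(-7408128, 127650433) ≈ -0.058034)
Add(Function('t')(-45, Add(-105, Mul(-1, Add(45, Mul(-1, -52))))), Mul(-1, S)) = Add(Mul(-45, Add(-105, Mul(-1, Add(45, Mul(-1, -52))))), Mul(-1, Rational(-7408128, 127650433))) = Add(Mul(-45, Add(-105, Mul(-1, Add(45, 52)))), Rational(7408128, 127650433)) = Add(Mul(-45, Add(-105, Mul(-1, 97))), Rational(7408128, 127650433)) = Add(Mul(-45, Add(-105, -97)), Rational(7408128, 127650433)) = Add(Mul(-45, -202), Rational(7408128, 127650433)) = Add(9090, Rational(7408128, 127650433)) = Rational(1160349844098, 127650433)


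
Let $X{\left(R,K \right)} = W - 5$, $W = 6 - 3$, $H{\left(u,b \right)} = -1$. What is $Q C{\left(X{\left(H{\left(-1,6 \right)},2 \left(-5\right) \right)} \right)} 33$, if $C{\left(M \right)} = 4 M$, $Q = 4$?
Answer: $-1056$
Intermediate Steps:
$W = 3$
$X{\left(R,K \right)} = -2$ ($X{\left(R,K \right)} = 3 - 5 = -2$)
$Q C{\left(X{\left(H{\left(-1,6 \right)},2 \left(-5\right) \right)} \right)} 33 = 4 \cdot 4 \left(-2\right) 33 = 4 \left(-8\right) 33 = \left(-32\right) 33 = -1056$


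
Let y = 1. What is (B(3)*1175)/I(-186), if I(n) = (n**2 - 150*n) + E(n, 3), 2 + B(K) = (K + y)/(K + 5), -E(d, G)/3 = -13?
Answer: -235/8338 ≈ -0.028184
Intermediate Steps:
E(d, G) = 39 (E(d, G) = -3*(-13) = 39)
B(K) = -2 + (1 + K)/(5 + K) (B(K) = -2 + (K + 1)/(K + 5) = -2 + (1 + K)/(5 + K))
I(n) = 39 + n**2 - 150*n (I(n) = (n**2 - 150*n) + 39 = 39 + n**2 - 150*n)
(B(3)*1175)/I(-186) = (((-9 - 1*3)/(5 + 3))*1175)/(39 + (-186)**2 - 150*(-186)) = (((-9 - 3)/8)*1175)/(39 + 34596 + 27900) = (((1/8)*(-12))*1175)/62535 = -3/2*1175*(1/62535) = -3525/2*1/62535 = -235/8338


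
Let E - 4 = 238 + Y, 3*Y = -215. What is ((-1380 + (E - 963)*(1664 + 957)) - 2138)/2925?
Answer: -6243292/8775 ≈ -711.49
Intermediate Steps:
Y = -215/3 (Y = (⅓)*(-215) = -215/3 ≈ -71.667)
E = 511/3 (E = 4 + (238 - 215/3) = 4 + 499/3 = 511/3 ≈ 170.33)
((-1380 + (E - 963)*(1664 + 957)) - 2138)/2925 = ((-1380 + (511/3 - 963)*(1664 + 957)) - 2138)/2925 = ((-1380 - 2378/3*2621) - 2138)*(1/2925) = ((-1380 - 6232738/3) - 2138)*(1/2925) = (-6236878/3 - 2138)*(1/2925) = -6243292/3*1/2925 = -6243292/8775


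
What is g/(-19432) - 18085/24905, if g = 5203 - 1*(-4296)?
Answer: -16800009/13827256 ≈ -1.2150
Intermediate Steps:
g = 9499 (g = 5203 + 4296 = 9499)
g/(-19432) - 18085/24905 = 9499/(-19432) - 18085/24905 = 9499*(-1/19432) - 18085*1/24905 = -1357/2776 - 3617/4981 = -16800009/13827256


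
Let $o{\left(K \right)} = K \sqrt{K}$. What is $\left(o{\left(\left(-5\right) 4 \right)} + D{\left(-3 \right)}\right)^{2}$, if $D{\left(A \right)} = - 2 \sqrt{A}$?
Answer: $-8012 - 160 \sqrt{15} \approx -8631.7$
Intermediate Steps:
$o{\left(K \right)} = K^{\frac{3}{2}}$
$\left(o{\left(\left(-5\right) 4 \right)} + D{\left(-3 \right)}\right)^{2} = \left(\left(\left(-5\right) 4\right)^{\frac{3}{2}} - 2 \sqrt{-3}\right)^{2} = \left(\left(-20\right)^{\frac{3}{2}} - 2 i \sqrt{3}\right)^{2} = \left(- 40 i \sqrt{5} - 2 i \sqrt{3}\right)^{2}$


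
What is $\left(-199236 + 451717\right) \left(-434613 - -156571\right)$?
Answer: $-70200322202$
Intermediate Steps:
$\left(-199236 + 451717\right) \left(-434613 - -156571\right) = 252481 \left(-434613 + 156571\right) = 252481 \left(-278042\right) = -70200322202$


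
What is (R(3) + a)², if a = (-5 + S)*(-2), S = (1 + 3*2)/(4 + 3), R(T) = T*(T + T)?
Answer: 676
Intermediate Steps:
R(T) = 2*T² (R(T) = T*(2*T) = 2*T²)
S = 1 (S = (1 + 6)/7 = 7*(⅐) = 1)
a = 8 (a = (-5 + 1)*(-2) = -4*(-2) = 8)
(R(3) + a)² = (2*3² + 8)² = (2*9 + 8)² = (18 + 8)² = 26² = 676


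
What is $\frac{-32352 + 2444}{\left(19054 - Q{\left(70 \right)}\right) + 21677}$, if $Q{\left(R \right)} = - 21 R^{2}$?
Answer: $- \frac{29908}{143631} \approx -0.20823$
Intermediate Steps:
$\frac{-32352 + 2444}{\left(19054 - Q{\left(70 \right)}\right) + 21677} = \frac{-32352 + 2444}{\left(19054 - - 21 \cdot 70^{2}\right) + 21677} = - \frac{29908}{\left(19054 - \left(-21\right) 4900\right) + 21677} = - \frac{29908}{\left(19054 - -102900\right) + 21677} = - \frac{29908}{\left(19054 + 102900\right) + 21677} = - \frac{29908}{121954 + 21677} = - \frac{29908}{143631}$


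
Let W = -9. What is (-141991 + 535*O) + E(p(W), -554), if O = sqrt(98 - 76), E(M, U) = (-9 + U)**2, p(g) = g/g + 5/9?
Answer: 174978 + 535*sqrt(22) ≈ 1.7749e+5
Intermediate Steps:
p(g) = 14/9 (p(g) = 1 + 5*(1/9) = 1 + 5/9 = 14/9)
O = sqrt(22) ≈ 4.6904
(-141991 + 535*O) + E(p(W), -554) = (-141991 + 535*sqrt(22)) + (-9 - 554)**2 = (-141991 + 535*sqrt(22)) + (-563)**2 = (-141991 + 535*sqrt(22)) + 316969 = 174978 + 535*sqrt(22)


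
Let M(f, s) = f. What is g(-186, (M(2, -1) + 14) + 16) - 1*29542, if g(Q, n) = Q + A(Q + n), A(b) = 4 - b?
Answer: -29570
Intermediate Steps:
g(Q, n) = 4 - n (g(Q, n) = Q + (4 - (Q + n)) = Q + (4 + (-Q - n)) = Q + (4 - Q - n) = 4 - n)
g(-186, (M(2, -1) + 14) + 16) - 1*29542 = (4 - ((2 + 14) + 16)) - 1*29542 = (4 - (16 + 16)) - 29542 = (4 - 1*32) - 29542 = (4 - 32) - 29542 = -28 - 29542 = -29570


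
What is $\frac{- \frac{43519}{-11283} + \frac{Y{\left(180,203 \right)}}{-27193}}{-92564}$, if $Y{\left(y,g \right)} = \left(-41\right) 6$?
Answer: $- \frac{1186187785}{28400358649116} \approx -4.1767 \cdot 10^{-5}$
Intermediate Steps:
$Y{\left(y,g \right)} = -246$
$\frac{- \frac{43519}{-11283} + \frac{Y{\left(180,203 \right)}}{-27193}}{-92564} = \frac{- \frac{43519}{-11283} - \frac{246}{-27193}}{-92564} = \left(\left(-43519\right) \left(- \frac{1}{11283}\right) - - \frac{246}{27193}\right) \left(- \frac{1}{92564}\right) = \left(\frac{43519}{11283} + \frac{246}{27193}\right) \left(- \frac{1}{92564}\right) = \frac{1186187785}{306818619} \left(- \frac{1}{92564}\right) = - \frac{1186187785}{28400358649116}$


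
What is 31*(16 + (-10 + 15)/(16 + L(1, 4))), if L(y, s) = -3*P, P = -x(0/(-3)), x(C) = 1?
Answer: 9579/19 ≈ 504.16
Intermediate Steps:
P = -1 (P = -1*1 = -1)
L(y, s) = 3 (L(y, s) = -3*(-1) = 3)
31*(16 + (-10 + 15)/(16 + L(1, 4))) = 31*(16 + (-10 + 15)/(16 + 3)) = 31*(16 + 5/19) = 31*(309/19) = 9579/19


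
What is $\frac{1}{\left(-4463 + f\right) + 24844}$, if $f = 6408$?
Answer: $\frac{1}{26789} \approx 3.7329 \cdot 10^{-5}$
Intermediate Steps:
$\frac{1}{\left(-4463 + f\right) + 24844} = \frac{1}{\left(-4463 + 6408\right) + 24844} = \frac{1}{1945 + 24844} = \frac{1}{26789}$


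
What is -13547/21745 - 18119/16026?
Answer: -611101877/348485370 ≈ -1.7536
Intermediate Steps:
-13547/21745 - 18119/16026 = -611101877/348485370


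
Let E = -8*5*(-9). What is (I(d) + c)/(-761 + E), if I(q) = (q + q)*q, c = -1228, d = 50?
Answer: -3772/401 ≈ -9.4065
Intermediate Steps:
I(q) = 2*q**2 (I(q) = (2*q)*q = 2*q**2)
E = 360 (E = -40*(-9) = 360)
(I(d) + c)/(-761 + E) = (2*50**2 - 1228)/(-761 + 360) = (2*2500 - 1228)/(-401) = (5000 - 1228)*(-1/401) = 3772*(-1/401) = -3772/401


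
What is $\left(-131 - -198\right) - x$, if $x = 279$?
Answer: $-212$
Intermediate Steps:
$\left(-131 - -198\right) - x = \left(-131 - -198\right) - 279 = \left(-131 + 198\right) - 279 = 67 - 279 = -212$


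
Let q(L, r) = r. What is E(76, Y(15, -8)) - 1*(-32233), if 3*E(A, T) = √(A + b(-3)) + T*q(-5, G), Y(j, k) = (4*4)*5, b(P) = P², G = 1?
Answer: 96779/3 + √85/3 ≈ 32263.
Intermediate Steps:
Y(j, k) = 80 (Y(j, k) = 16*5 = 80)
E(A, T) = T/3 + √(9 + A)/3 (E(A, T) = (√(A + (-3)²) + T*1)/3 = (√(A + 9) + T)/3 = (√(9 + A) + T)/3 = (T + √(9 + A))/3 = T/3 + √(9 + A)/3)
E(76, Y(15, -8)) - 1*(-32233) = ((⅓)*80 + √(9 + 76)/3) - 1*(-32233) = (80/3 + √85/3) + 32233 = 96779/3 + √85/3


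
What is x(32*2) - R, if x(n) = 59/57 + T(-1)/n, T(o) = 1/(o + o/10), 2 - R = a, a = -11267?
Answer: -226080733/20064 ≈ -11268.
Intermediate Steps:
R = 11269 (R = 2 - 1*(-11267) = 2 + 11267 = 11269)
T(o) = 10/(11*o) (T(o) = 1/(o + o*(⅒)) = 1/(o + o/10) = 1/(11*o/10) = 10/(11*o))
x(n) = 59/57 - 10/(11*n) (x(n) = 59/57 + ((10/11)/(-1))/n = 59*(1/57) + ((10/11)*(-1))/n = 59/57 - 10/(11*n))
x(32*2) - R = (-570 + 649*(32*2))/(627*((32*2))) - 1*11269 = (1/627)*(-570 + 649*64)/64 - 11269 = (1/627)*(1/64)*(-570 + 41536) - 11269 = (1/627)*(1/64)*40966 - 11269 = 20483/20064 - 11269 = -226080733/20064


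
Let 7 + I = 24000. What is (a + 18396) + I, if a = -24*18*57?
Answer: 17765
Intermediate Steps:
a = -24624 (a = -432*57 = -24624)
I = 23993 (I = -7 + 24000 = 23993)
(a + 18396) + I = (-24624 + 18396) + 23993 = -6228 + 23993 = 17765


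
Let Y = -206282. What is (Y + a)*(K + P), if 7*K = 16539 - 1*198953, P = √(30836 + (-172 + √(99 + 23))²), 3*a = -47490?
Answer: 40516338368/7 - 222112*√(60542 - 344*√122) ≈ 5.7351e+9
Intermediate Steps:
a = -15830 (a = (⅓)*(-47490) = -15830)
P = √(30836 + (-172 + √122)²) ≈ 238.21
K = -182414/7 (K = (16539 - 1*198953)/7 = (16539 - 198953)/7 = (⅐)*(-182414) = -182414/7 ≈ -26059.)
(Y + a)*(K + P) = (-206282 - 15830)*(-182414/7 + √(60542 - 344*√122)) = -222112*(-182414/7 + √(60542 - 344*√122)) = 40516338368/7 - 222112*√(60542 - 344*√122)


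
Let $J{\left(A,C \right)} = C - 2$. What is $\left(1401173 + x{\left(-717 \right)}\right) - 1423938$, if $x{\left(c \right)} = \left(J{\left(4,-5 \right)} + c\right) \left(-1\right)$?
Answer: $-22041$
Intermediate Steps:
$J{\left(A,C \right)} = -2 + C$
$x{\left(c \right)} = 7 - c$ ($x{\left(c \right)} = \left(\left(-2 - 5\right) + c\right) \left(-1\right) = \left(-7 + c\right) \left(-1\right) = 7 - c$)
$\left(1401173 + x{\left(-717 \right)}\right) - 1423938 = \left(1401173 + \left(7 - -717\right)\right) - 1423938 = \left(1401173 + \left(7 + 717\right)\right) - 1423938 = \left(1401173 + 724\right) - 1423938 = 1401897 - 1423938 = -22041$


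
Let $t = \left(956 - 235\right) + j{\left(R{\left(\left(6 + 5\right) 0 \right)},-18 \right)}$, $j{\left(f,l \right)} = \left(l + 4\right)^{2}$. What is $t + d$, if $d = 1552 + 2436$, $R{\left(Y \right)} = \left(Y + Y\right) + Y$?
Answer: $4905$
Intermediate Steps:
$R{\left(Y \right)} = 3 Y$ ($R{\left(Y \right)} = 2 Y + Y = 3 Y$)
$j{\left(f,l \right)} = \left(4 + l\right)^{2}$
$t = 917$ ($t = \left(956 - 235\right) + \left(4 - 18\right)^{2} = 721 + \left(-14\right)^{2} = 721 + 196 = 917$)
$d = 3988$
$t + d = 917 + 3988 = 4905$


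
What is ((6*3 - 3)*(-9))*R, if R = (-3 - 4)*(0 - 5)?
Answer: -4725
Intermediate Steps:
R = 35 (R = -7*(-5) = 35)
((6*3 - 3)*(-9))*R = ((6*3 - 3)*(-9))*35 = ((18 - 3)*(-9))*35 = (15*(-9))*35 = -135*35 = -4725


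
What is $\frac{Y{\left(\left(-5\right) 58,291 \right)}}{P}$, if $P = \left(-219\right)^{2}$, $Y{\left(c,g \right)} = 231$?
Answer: $\frac{77}{15987} \approx 0.0048164$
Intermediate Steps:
$P = 47961$
$\frac{Y{\left(\left(-5\right) 58,291 \right)}}{P} = \frac{231}{47961} = 231 \cdot \frac{1}{47961} = \frac{77}{15987}$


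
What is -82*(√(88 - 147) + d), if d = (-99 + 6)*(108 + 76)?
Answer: 1403184 - 82*I*√59 ≈ 1.4032e+6 - 629.85*I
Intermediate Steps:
d = -17112 (d = -93*184 = -17112)
-82*(√(88 - 147) + d) = -82*(√(88 - 147) - 17112) = -82*(√(-59) - 17112) = -82*(I*√59 - 17112) = -82*(-17112 + I*√59) = 1403184 - 82*I*√59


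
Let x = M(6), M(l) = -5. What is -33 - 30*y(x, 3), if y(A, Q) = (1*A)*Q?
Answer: 417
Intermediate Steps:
x = -5
y(A, Q) = A*Q
-33 - 30*y(x, 3) = -33 - (-150)*3 = -33 - 30*(-15) = -33 + 450 = 417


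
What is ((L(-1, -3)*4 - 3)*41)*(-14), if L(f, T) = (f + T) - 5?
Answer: 22386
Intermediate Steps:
L(f, T) = -5 + T + f (L(f, T) = (T + f) - 5 = -5 + T + f)
((L(-1, -3)*4 - 3)*41)*(-14) = (((-5 - 3 - 1)*4 - 3)*41)*(-14) = ((-9*4 - 3)*41)*(-14) = ((-36 - 3)*41)*(-14) = -39*41*(-14) = -1599*(-14) = 22386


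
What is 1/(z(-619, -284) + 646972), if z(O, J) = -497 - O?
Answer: 1/647094 ≈ 1.5454e-6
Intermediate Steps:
1/(z(-619, -284) + 646972) = 1/((-497 - 1*(-619)) + 646972) = 1/((-497 + 619) + 646972) = 1/(122 + 646972) = 1/647094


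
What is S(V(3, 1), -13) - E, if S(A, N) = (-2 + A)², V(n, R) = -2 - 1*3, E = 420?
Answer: -371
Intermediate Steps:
V(n, R) = -5 (V(n, R) = -2 - 3 = -5)
S(V(3, 1), -13) - E = (-2 - 5)² - 1*420 = (-7)² - 420 = 49 - 420 = -371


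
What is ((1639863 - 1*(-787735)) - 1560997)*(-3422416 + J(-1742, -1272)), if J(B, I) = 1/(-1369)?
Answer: -4060274837120505/1369 ≈ -2.9659e+12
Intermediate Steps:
J(B, I) = -1/1369
((1639863 - 1*(-787735)) - 1560997)*(-3422416 + J(-1742, -1272)) = ((1639863 - 1*(-787735)) - 1560997)*(-3422416 - 1/1369) = ((1639863 + 787735) - 1560997)*(-4685287505/1369) = (2427598 - 1560997)*(-4685287505/1369) = 866601*(-4685287505/1369) = -4060274837120505/1369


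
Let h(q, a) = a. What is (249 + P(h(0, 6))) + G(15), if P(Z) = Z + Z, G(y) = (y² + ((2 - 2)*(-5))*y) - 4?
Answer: 482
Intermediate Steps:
G(y) = -4 + y² (G(y) = (y² + (0*(-5))*y) - 4 = (y² + 0*y) - 4 = (y² + 0) - 4 = y² - 4 = -4 + y²)
P(Z) = 2*Z
(249 + P(h(0, 6))) + G(15) = (249 + 2*6) + (-4 + 15²) = (249 + 12) + (-4 + 225) = 261 + 221 = 482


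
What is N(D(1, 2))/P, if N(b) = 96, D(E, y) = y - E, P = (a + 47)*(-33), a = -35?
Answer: -8/33 ≈ -0.24242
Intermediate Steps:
P = -396 (P = (-35 + 47)*(-33) = 12*(-33) = -396)
N(D(1, 2))/P = 96/(-396) = 96*(-1/396) = -8/33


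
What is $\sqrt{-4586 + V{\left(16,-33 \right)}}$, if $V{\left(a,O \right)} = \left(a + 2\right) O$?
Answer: $2 i \sqrt{1295} \approx 71.972 i$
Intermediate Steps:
$V{\left(a,O \right)} = O \left(2 + a\right)$ ($V{\left(a,O \right)} = \left(2 + a\right) O = O \left(2 + a\right)$)
$\sqrt{-4586 + V{\left(16,-33 \right)}} = \sqrt{-4586 - 33 \left(2 + 16\right)} = \sqrt{-4586 - 594} = \sqrt{-5180} = 2 i \sqrt{1295}$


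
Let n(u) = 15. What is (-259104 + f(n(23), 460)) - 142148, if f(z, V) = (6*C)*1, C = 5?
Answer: -401222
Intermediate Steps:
f(z, V) = 30 (f(z, V) = (6*5)*1 = 30*1 = 30)
(-259104 + f(n(23), 460)) - 142148 = (-259104 + 30) - 142148 = -259074 - 142148 = -401222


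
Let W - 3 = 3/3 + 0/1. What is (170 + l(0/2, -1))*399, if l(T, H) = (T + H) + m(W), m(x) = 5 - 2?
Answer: 68628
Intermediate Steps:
W = 4 (W = 3 + (3/3 + 0/1) = 3 + (3*(⅓) + 0*1) = 3 + (1 + 0) = 3 + 1 = 4)
m(x) = 3
l(T, H) = 3 + H + T (l(T, H) = (T + H) + 3 = (H + T) + 3 = 3 + H + T)
(170 + l(0/2, -1))*399 = (170 + (3 - 1 + 0/2))*399 = (170 + (3 - 1 + 0*(½)))*399 = (170 + (3 - 1 + 0))*399 = (170 + 2)*399 = 172*399 = 68628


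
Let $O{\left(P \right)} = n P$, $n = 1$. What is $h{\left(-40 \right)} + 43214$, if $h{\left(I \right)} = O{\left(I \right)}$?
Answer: $43174$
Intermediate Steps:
$O{\left(P \right)} = P$ ($O{\left(P \right)} = 1 P = P$)
$h{\left(I \right)} = I$
$h{\left(-40 \right)} + 43214 = -40 + 43214 = 43174$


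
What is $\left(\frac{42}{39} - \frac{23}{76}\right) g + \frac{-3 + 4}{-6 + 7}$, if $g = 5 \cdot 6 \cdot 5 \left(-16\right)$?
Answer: $- \frac{458753}{247} \approx -1857.3$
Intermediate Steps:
$g = -2400$ ($g = 30 \cdot 5 \left(-16\right) = 150 \left(-16\right) = -2400$)
$\left(\frac{42}{39} - \frac{23}{76}\right) g + \frac{-3 + 4}{-6 + 7} = \left(\frac{42}{39} - \frac{23}{76}\right) \left(-2400\right) + \frac{-3 + 4}{-6 + 7} = \left(42 \cdot \frac{1}{39} - \frac{23}{76}\right) \left(-2400\right) + 1^{-1} \cdot 1 = \left(\frac{14}{13} - \frac{23}{76}\right) \left(-2400\right) + 1 \cdot 1 = \frac{765}{988} \left(-2400\right) + 1 = - \frac{459000}{247} + 1 = - \frac{458753}{247}$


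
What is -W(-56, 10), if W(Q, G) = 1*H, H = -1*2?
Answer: 2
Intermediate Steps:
H = -2
W(Q, G) = -2 (W(Q, G) = 1*(-2) = -2)
-W(-56, 10) = -1*(-2) = 2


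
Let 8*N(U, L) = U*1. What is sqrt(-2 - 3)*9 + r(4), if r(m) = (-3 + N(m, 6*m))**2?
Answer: 25/4 + 9*I*sqrt(5) ≈ 6.25 + 20.125*I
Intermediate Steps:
N(U, L) = U/8 (N(U, L) = (U*1)/8 = U/8)
r(m) = (-3 + m/8)**2
sqrt(-2 - 3)*9 + r(4) = sqrt(-2 - 3)*9 + (-24 + 4)**2/64 = sqrt(-5)*9 + (1/64)*(-20)**2 = (I*sqrt(5))*9 + (1/64)*400 = 9*I*sqrt(5) + 25/4 = 25/4 + 9*I*sqrt(5)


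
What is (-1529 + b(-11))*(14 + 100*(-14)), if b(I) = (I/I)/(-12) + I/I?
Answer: 4235847/2 ≈ 2.1179e+6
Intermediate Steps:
b(I) = 11/12 (b(I) = 1*(-1/12) + 1 = -1/12 + 1 = 11/12)
(-1529 + b(-11))*(14 + 100*(-14)) = (-1529 + 11/12)*(14 + 100*(-14)) = -18337*(14 - 1400)/12 = -18337/12*(-1386) = 4235847/2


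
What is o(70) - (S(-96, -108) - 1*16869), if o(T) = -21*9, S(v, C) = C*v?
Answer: 6312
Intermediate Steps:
o(T) = -189
o(70) - (S(-96, -108) - 1*16869) = -189 - (-108*(-96) - 1*16869) = -189 - (10368 - 16869) = -189 - 1*(-6501) = -189 + 6501 = 6312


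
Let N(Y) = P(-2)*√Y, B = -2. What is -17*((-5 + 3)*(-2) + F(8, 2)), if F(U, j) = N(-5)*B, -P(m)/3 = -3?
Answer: -68 + 306*I*√5 ≈ -68.0 + 684.24*I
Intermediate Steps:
P(m) = 9 (P(m) = -3*(-3) = 9)
N(Y) = 9*√Y
F(U, j) = -18*I*√5 (F(U, j) = (9*√(-5))*(-2) = (9*(I*√5))*(-2) = (9*I*√5)*(-2) = -18*I*√5)
-17*((-5 + 3)*(-2) + F(8, 2)) = -17*((-5 + 3)*(-2) - 18*I*√5) = -17*(-2*(-2) - 18*I*√5) = -17*(4 - 18*I*√5) = -68 + 306*I*√5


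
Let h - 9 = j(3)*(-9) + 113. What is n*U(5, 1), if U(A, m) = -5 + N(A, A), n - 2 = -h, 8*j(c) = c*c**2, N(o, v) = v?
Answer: 0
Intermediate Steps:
j(c) = c**3/8 (j(c) = (c*c**2)/8 = c**3/8)
h = 733/8 (h = 9 + (((1/8)*3**3)*(-9) + 113) = 9 + (((1/8)*27)*(-9) + 113) = 9 + ((27/8)*(-9) + 113) = 9 + (-243/8 + 113) = 9 + 661/8 = 733/8 ≈ 91.625)
n = -717/8 (n = 2 - 1*733/8 = 2 - 733/8 = -717/8 ≈ -89.625)
U(A, m) = -5 + A
n*U(5, 1) = -717*(-5 + 5)/8 = -717/8*0 = 0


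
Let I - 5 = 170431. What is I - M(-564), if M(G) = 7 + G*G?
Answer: -147667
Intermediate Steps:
I = 170436 (I = 5 + 170431 = 170436)
M(G) = 7 + G²
I - M(-564) = 170436 - (7 + (-564)²) = 170436 - (7 + 318096) = 170436 - 1*318103 = 170436 - 318103 = -147667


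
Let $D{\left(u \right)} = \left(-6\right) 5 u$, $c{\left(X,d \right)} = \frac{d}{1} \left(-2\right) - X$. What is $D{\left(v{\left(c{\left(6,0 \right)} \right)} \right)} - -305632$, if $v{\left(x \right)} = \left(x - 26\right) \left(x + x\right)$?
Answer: $294112$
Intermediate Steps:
$c{\left(X,d \right)} = - X - 2 d$ ($c{\left(X,d \right)} = d 1 \left(-2\right) - X = d \left(-2\right) - X = - 2 d - X = - X - 2 d$)
$v{\left(x \right)} = 2 x \left(-26 + x\right)$ ($v{\left(x \right)} = \left(-26 + x\right) 2 x = 2 x \left(-26 + x\right)$)
$D{\left(u \right)} = - 30 u$
$D{\left(v{\left(c{\left(6,0 \right)} \right)} \right)} - -305632 = - 30 \cdot 2 \left(\left(-1\right) 6 - 0\right) \left(-26 - 6\right) - -305632 = - 30 \cdot 2 \left(-6 + 0\right) \left(-26 + \left(-6 + 0\right)\right) + 305632 = - 30 \cdot 2 \left(-6\right) \left(-26 - 6\right) + 305632 = - 30 \cdot 2 \left(-6\right) \left(-32\right) + 305632 = \left(-30\right) 384 + 305632 = -11520 + 305632 = 294112$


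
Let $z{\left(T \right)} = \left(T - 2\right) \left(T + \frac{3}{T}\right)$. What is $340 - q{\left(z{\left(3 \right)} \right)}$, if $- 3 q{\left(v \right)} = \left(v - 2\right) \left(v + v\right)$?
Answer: $\frac{1036}{3} \approx 345.33$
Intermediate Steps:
$z{\left(T \right)} = \left(-2 + T\right) \left(T + \frac{3}{T}\right)$
$q{\left(v \right)} = - \frac{2 v \left(-2 + v\right)}{3}$ ($q{\left(v \right)} = - \frac{\left(v - 2\right) \left(v + v\right)}{3} = - \frac{\left(-2 + v\right) 2 v}{3} = - \frac{2 v \left(-2 + v\right)}{3}$)
$340 - q{\left(z{\left(3 \right)} \right)} = 340 - \frac{2 \left(3 + 3^{2} - \frac{6}{3} - 6\right) \left(2 - \left(3 + 3^{2} - \frac{6}{3} - 6\right)\right)}{3} = 340 - \frac{2 \left(3 + 9 - 2 - 6\right) \left(2 - \left(3 + 9 - 2 - 6\right)\right)}{3} = 340 - \frac{2}{3} \cdot 4 \left(2 - 4\right) = 340 - \frac{2}{3} \cdot 4 \left(-2\right) = 340 - - \frac{16}{3} = 340 + \frac{16}{3} = \frac{1036}{3}$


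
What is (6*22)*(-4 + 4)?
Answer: 0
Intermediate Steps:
(6*22)*(-4 + 4) = 132*0 = 0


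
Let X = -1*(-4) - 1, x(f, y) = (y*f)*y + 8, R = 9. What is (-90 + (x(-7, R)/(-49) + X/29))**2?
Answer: 12439387024/2019241 ≈ 6160.4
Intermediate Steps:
x(f, y) = 8 + f*y**2 (x(f, y) = (f*y)*y + 8 = f*y**2 + 8 = 8 + f*y**2)
X = 3 (X = 4 - 1 = 3)
(-90 + (x(-7, R)/(-49) + X/29))**2 = (-90 + ((8 - 7*9**2)/(-49) + 3/29))**2 = (-90 + ((8 - 7*81)*(-1/49) + 3*(1/29)))**2 = (-90 + ((8 - 567)*(-1/49) + 3/29))**2 = (-90 + (-559*(-1/49) + 3/29))**2 = (-90 + (559/49 + 3/29))**2 = (-90 + 16358/1421)**2 = (-111532/1421)**2 = 12439387024/2019241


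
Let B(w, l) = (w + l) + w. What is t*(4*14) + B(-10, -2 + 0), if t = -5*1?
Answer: -302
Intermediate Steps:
B(w, l) = l + 2*w (B(w, l) = (l + w) + w = l + 2*w)
t = -5
t*(4*14) + B(-10, -2 + 0) = -20*14 + ((-2 + 0) + 2*(-10)) = -5*56 + (-2 - 20) = -280 - 22 = -302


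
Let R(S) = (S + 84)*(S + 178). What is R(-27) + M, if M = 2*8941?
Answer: 26489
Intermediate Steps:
M = 17882
R(S) = (84 + S)*(178 + S)
R(-27) + M = (14952 + (-27)**2 + 262*(-27)) + 17882 = (14952 + 729 - 7074) + 17882 = 8607 + 17882 = 26489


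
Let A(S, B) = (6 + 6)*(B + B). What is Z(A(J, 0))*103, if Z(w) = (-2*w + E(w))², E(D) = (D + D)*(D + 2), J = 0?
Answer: 0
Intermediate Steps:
E(D) = 2*D*(2 + D) (E(D) = (2*D)*(2 + D) = 2*D*(2 + D))
A(S, B) = 24*B (A(S, B) = 12*(2*B) = 24*B)
Z(w) = (-2*w + 2*w*(2 + w))²
Z(A(J, 0))*103 = (4*(24*0)²*(1 + 24*0)²)*103 = (4*0²*(1 + 0)²)*103 = (4*0*1²)*103 = (4*0*1)*103 = 0*103 = 0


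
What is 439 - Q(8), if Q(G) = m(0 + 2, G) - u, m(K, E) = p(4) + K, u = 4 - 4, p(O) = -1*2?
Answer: 439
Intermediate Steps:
p(O) = -2
u = 0
m(K, E) = -2 + K
Q(G) = 0 (Q(G) = (-2 + (0 + 2)) - 1*0 = (-2 + 2) + 0 = 0 + 0 = 0)
439 - Q(8) = 439 - 1*0 = 439 + 0 = 439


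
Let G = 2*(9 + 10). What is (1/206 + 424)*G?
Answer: 1659555/103 ≈ 16112.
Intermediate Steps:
G = 38 (G = 2*19 = 38)
(1/206 + 424)*G = (1/206 + 424)*38 = (87345/206)*38 = 1659555/103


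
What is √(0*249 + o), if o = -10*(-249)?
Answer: √2490 ≈ 49.900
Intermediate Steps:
o = 2490
√(0*249 + o) = √(0*249 + 2490) = √(0 + 2490) = √2490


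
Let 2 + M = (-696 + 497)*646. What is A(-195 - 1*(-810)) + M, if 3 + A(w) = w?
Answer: -127944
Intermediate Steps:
A(w) = -3 + w
M = -128556 (M = -2 + (-696 + 497)*646 = -2 - 199*646 = -2 - 128554 = -128556)
A(-195 - 1*(-810)) + M = (-3 + (-195 - 1*(-810))) - 128556 = (-3 + (-195 + 810)) - 128556 = (-3 + 615) - 128556 = 612 - 128556 = -127944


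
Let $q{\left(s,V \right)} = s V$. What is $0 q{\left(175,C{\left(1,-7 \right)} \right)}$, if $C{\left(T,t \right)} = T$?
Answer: $0$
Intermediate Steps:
$q{\left(s,V \right)} = V s$
$0 q{\left(175,C{\left(1,-7 \right)} \right)} = 0 \cdot 1 \cdot 175 = 0 \cdot 175 = 0$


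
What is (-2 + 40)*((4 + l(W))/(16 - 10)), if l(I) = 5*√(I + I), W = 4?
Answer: 76/3 + 190*√2/3 ≈ 114.90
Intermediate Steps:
l(I) = 5*√2*√I (l(I) = 5*√(2*I) = 5*(√2*√I) = 5*√2*√I)
(-2 + 40)*((4 + l(W))/(16 - 10)) = (-2 + 40)*((4 + 5*√2*√4)/(16 - 10)) = 38*((4 + 5*√2*2)/6) = 38*((4 + 10*√2)*(⅙)) = 38*(⅔ + 5*√2/3) = 76/3 + 190*√2/3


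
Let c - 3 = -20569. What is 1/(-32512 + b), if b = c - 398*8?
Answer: -1/56262 ≈ -1.7774e-5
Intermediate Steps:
c = -20566 (c = 3 - 20569 = -20566)
b = -23750 (b = -20566 - 398*8 = -20566 - 1*3184 = -20566 - 3184 = -23750)
1/(-32512 + b) = 1/(-32512 - 23750) = 1/(-56262) = -1/56262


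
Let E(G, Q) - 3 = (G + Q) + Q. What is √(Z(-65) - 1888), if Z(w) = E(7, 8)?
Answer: 7*I*√38 ≈ 43.151*I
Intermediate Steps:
E(G, Q) = 3 + G + 2*Q (E(G, Q) = 3 + ((G + Q) + Q) = 3 + (G + 2*Q) = 3 + G + 2*Q)
Z(w) = 26 (Z(w) = 3 + 7 + 2*8 = 3 + 7 + 16 = 26)
√(Z(-65) - 1888) = √(26 - 1888) = √(-1862) = 7*I*√38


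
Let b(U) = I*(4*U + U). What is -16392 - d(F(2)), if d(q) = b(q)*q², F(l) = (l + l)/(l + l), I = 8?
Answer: -16432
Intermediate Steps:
F(l) = 1 (F(l) = (2*l)/((2*l)) = (2*l)*(1/(2*l)) = 1)
b(U) = 40*U (b(U) = 8*(4*U + U) = 8*(5*U) = 40*U)
d(q) = 40*q³ (d(q) = (40*q)*q² = 40*q³)
-16392 - d(F(2)) = -16392 - 40*1³ = -16392 - 40 = -16432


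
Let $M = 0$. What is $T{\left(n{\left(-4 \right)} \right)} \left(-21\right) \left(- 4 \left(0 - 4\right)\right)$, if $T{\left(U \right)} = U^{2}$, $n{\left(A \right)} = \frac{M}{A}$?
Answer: $0$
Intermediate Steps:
$n{\left(A \right)} = 0$ ($n{\left(A \right)} = \frac{0}{A} = 0$)
$T{\left(n{\left(-4 \right)} \right)} \left(-21\right) \left(- 4 \left(0 - 4\right)\right) = 0^{2} \left(-21\right) \left(- 4 \left(0 - 4\right)\right) = 0 \left(-21\right) \left(\left(-4\right) \left(-4\right)\right) = 0 \cdot 16 = 0$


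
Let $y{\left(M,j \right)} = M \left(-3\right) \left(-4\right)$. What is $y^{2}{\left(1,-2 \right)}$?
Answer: $144$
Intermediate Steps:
$y{\left(M,j \right)} = 12 M$ ($y{\left(M,j \right)} = - 3 M \left(-4\right) = 12 M$)
$y^{2}{\left(1,-2 \right)} = \left(12 \cdot 1\right)^{2} = 12^{2} = 144$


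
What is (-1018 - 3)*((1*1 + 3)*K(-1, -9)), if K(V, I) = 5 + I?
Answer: 16336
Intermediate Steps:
(-1018 - 3)*((1*1 + 3)*K(-1, -9)) = (-1018 - 3)*((1*1 + 3)*(5 - 9)) = -1021*(1 + 3)*(-4) = -4084*(-4) = -1021*(-16) = 16336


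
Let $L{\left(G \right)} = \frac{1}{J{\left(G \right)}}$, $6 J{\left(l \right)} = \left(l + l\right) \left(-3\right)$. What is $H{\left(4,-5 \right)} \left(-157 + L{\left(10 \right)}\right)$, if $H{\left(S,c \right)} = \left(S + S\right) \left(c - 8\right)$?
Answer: $\frac{81692}{5} \approx 16338.0$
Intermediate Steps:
$J{\left(l \right)} = - l$ ($J{\left(l \right)} = \frac{\left(l + l\right) \left(-3\right)}{6} = \frac{2 l \left(-3\right)}{6} = \frac{\left(-6\right) l}{6} = - l$)
$L{\left(G \right)} = - \frac{1}{G}$ ($L{\left(G \right)} = \frac{1}{\left(-1\right) G} = - \frac{1}{G}$)
$H{\left(S,c \right)} = 2 S \left(-8 + c\right)$
$H{\left(4,-5 \right)} \left(-157 + L{\left(10 \right)}\right) = 2 \cdot 4 \left(-8 - 5\right) \left(-157 - \frac{1}{10}\right) = 2 \cdot 4 \left(-13\right) \left(-157 - \frac{1}{10}\right) = - 104 \left(-157 - \frac{1}{10}\right) = \left(-104\right) \left(- \frac{1571}{10}\right) = \frac{81692}{5}$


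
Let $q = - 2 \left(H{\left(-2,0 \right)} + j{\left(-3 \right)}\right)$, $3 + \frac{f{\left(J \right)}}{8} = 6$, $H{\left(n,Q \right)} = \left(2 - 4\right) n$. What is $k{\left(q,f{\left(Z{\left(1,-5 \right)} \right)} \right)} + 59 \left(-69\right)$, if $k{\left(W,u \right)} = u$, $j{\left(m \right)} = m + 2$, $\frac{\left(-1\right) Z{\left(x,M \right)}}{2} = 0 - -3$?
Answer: $-4047$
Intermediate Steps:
$Z{\left(x,M \right)} = -6$ ($Z{\left(x,M \right)} = - 2 \left(0 - -3\right) = - 2 \left(0 + 3\right) = \left(-2\right) 3 = -6$)
$H{\left(n,Q \right)} = - 2 n$
$f{\left(J \right)} = 24$ ($f{\left(J \right)} = -24 + 8 \cdot 6 = -24 + 48 = 24$)
$j{\left(m \right)} = 2 + m$
$q = -6$ ($q = - 2 \left(\left(-2\right) \left(-2\right) + \left(2 - 3\right)\right) = - 2 \left(4 - 1\right) = \left(-2\right) 3 = -6$)
$k{\left(q,f{\left(Z{\left(1,-5 \right)} \right)} \right)} + 59 \left(-69\right) = 24 + 59 \left(-69\right) = 24 - 4071 = -4047$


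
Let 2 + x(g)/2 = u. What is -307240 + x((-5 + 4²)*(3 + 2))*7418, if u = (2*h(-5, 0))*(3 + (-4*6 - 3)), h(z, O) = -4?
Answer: 2511600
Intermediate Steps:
u = 192 (u = (2*(-4))*(3 + (-4*6 - 3)) = -8*(3 + (-24 - 3)) = -8*(3 - 27) = -8*(-24) = 192)
x(g) = 380 (x(g) = -4 + 2*192 = -4 + 384 = 380)
-307240 + x((-5 + 4²)*(3 + 2))*7418 = -307240 + 380*7418 = -307240 + 2818840 = 2511600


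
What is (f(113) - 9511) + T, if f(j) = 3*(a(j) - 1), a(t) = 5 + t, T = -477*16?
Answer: -16792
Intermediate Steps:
T = -7632
f(j) = 12 + 3*j (f(j) = 3*((5 + j) - 1) = 3*(4 + j) = 12 + 3*j)
(f(113) - 9511) + T = ((12 + 3*113) - 9511) - 7632 = ((12 + 339) - 9511) - 7632 = (351 - 9511) - 7632 = -9160 - 7632 = -16792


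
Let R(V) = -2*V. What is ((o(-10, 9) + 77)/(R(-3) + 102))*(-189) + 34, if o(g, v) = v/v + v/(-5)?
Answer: -1987/20 ≈ -99.350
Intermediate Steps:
o(g, v) = 1 - v/5 (o(g, v) = 1 + v*(-⅕) = 1 - v/5)
((o(-10, 9) + 77)/(R(-3) + 102))*(-189) + 34 = (((1 - ⅕*9) + 77)/(-2*(-3) + 102))*(-189) + 34 = (((1 - 9/5) + 77)/(6 + 102))*(-189) + 34 = ((-⅘ + 77)/108)*(-189) + 34 = ((381/5)*(1/108))*(-189) + 34 = (127/180)*(-189) + 34 = -2667/20 + 34 = -1987/20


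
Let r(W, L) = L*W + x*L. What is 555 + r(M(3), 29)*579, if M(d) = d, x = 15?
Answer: 302793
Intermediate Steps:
r(W, L) = 15*L + L*W (r(W, L) = L*W + 15*L = 15*L + L*W)
555 + r(M(3), 29)*579 = 555 + (29*(15 + 3))*579 = 555 + (29*18)*579 = 555 + 522*579 = 555 + 302238 = 302793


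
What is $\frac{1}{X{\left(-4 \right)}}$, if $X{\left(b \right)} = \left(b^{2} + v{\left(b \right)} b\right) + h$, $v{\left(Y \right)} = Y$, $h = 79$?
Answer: $\frac{1}{111} \approx 0.009009$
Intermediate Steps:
$X{\left(b \right)} = 79 + 2 b^{2}$ ($X{\left(b \right)} = \left(b^{2} + b b\right) + 79 = \left(b^{2} + b^{2}\right) + 79 = 2 b^{2} + 79 = 79 + 2 b^{2}$)
$\frac{1}{X{\left(-4 \right)}} = \frac{1}{79 + 2 \left(-4\right)^{2}} = \frac{1}{79 + 2 \cdot 16} = \frac{1}{79 + 32} = \frac{1}{111}$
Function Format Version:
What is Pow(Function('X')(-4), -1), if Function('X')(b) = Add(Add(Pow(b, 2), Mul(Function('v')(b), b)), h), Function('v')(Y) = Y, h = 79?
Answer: Rational(1, 111) ≈ 0.0090090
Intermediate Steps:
Function('X')(b) = Add(79, Mul(2, Pow(b, 2))) (Function('X')(b) = Add(Add(Pow(b, 2), Mul(b, b)), 79) = Add(Add(Pow(b, 2), Pow(b, 2)), 79) = Add(Mul(2, Pow(b, 2)), 79) = Add(79, Mul(2, Pow(b, 2))))
Pow(Function('X')(-4), -1) = Pow(Add(79, Mul(2, Pow(-4, 2))), -1) = Pow(Add(79, Mul(2, 16)), -1) = Pow(Add(79, 32), -1) = Pow(111, -1) = Rational(1, 111)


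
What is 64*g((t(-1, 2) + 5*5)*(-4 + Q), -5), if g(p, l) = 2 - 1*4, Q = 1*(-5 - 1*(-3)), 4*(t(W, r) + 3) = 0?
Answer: -128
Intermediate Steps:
t(W, r) = -3 (t(W, r) = -3 + (1/4)*0 = -3 + 0 = -3)
Q = -2 (Q = 1*(-5 + 3) = 1*(-2) = -2)
g(p, l) = -2 (g(p, l) = 2 - 4 = -2)
64*g((t(-1, 2) + 5*5)*(-4 + Q), -5) = 64*(-2) = -128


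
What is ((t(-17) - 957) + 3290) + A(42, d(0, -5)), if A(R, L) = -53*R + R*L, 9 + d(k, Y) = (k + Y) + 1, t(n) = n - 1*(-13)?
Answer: -443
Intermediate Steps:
t(n) = 13 + n (t(n) = n + 13 = 13 + n)
d(k, Y) = -8 + Y + k (d(k, Y) = -9 + ((k + Y) + 1) = -9 + ((Y + k) + 1) = -9 + (1 + Y + k) = -8 + Y + k)
A(R, L) = -53*R + L*R
((t(-17) - 957) + 3290) + A(42, d(0, -5)) = (((13 - 17) - 957) + 3290) + 42*(-53 + (-8 - 5 + 0)) = ((-4 - 957) + 3290) + 42*(-53 - 13) = (-961 + 3290) + 42*(-66) = 2329 - 2772 = -443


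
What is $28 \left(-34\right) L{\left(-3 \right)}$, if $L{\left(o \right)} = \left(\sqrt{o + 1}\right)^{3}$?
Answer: $1904 i \sqrt{2} \approx 2692.7 i$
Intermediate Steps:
$L{\left(o \right)} = \left(1 + o\right)^{\frac{3}{2}}$ ($L{\left(o \right)} = \left(\sqrt{1 + o}\right)^{3} = \left(1 + o\right)^{\frac{3}{2}}$)
$28 \left(-34\right) L{\left(-3 \right)} = 28 \left(-34\right) \left(1 - 3\right)^{\frac{3}{2}} = - 952 \left(-2\right)^{\frac{3}{2}} = - 952 \left(- 2 i \sqrt{2}\right) = 1904 i \sqrt{2}$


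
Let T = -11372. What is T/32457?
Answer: -11372/32457 ≈ -0.35037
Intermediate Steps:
T/32457 = -11372/32457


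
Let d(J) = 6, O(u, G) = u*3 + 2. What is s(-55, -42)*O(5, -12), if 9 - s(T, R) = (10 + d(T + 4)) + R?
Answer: 595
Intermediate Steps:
O(u, G) = 2 + 3*u (O(u, G) = 3*u + 2 = 2 + 3*u)
s(T, R) = -7 - R (s(T, R) = 9 - ((10 + 6) + R) = 9 - (16 + R) = 9 + (-16 - R) = -7 - R)
s(-55, -42)*O(5, -12) = (-7 - 1*(-42))*(2 + 3*5) = (-7 + 42)*(2 + 15) = 35*17 = 595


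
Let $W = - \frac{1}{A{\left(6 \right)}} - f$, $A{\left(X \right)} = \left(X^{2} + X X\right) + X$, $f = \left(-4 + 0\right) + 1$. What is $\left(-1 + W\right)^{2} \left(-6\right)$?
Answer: $- \frac{24025}{1014} \approx -23.693$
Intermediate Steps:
$f = -3$ ($f = -4 + 1 = -3$)
$A{\left(X \right)} = X + 2 X^{2}$ ($A{\left(X \right)} = \left(X^{2} + X^{2}\right) + X = 2 X^{2} + X = X + 2 X^{2}$)
$W = \frac{233}{78}$ ($W = - \frac{1}{6 \left(1 + 2 \cdot 6\right)} - -3 = - \frac{1}{6 \left(1 + 12\right)} + 3 = - \frac{1}{6 \cdot 13} + 3 = - \frac{1}{78} + 3 = \frac{233}{78} \approx 2.9872$)
$\left(-1 + W\right)^{2} \left(-6\right) = \left(-1 + \frac{233}{78}\right)^{2} \left(-6\right) = \left(\frac{155}{78}\right)^{2} \left(-6\right) = \frac{24025}{6084} \left(-6\right) = - \frac{24025}{1014}$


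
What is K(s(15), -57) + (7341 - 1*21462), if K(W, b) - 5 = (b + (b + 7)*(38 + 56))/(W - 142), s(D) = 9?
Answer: -1872671/133 ≈ -14080.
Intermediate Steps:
K(W, b) = 5 + (658 + 95*b)/(-142 + W) (K(W, b) = 5 + (b + (b + 7)*(38 + 56))/(W - 142) = 5 + (b + (7 + b)*94)/(-142 + W) = 5 + (b + (658 + 94*b))/(-142 + W) = 5 + (658 + 95*b)/(-142 + W))
K(s(15), -57) + (7341 - 1*21462) = (-52 + 5*9 + 95*(-57))/(-142 + 9) + (7341 - 1*21462) = (-52 + 45 - 5415)/(-133) + (7341 - 21462) = -1/133*(-5422) - 14121 = 5422/133 - 14121 = -1872671/133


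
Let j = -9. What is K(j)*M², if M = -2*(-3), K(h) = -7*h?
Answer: 2268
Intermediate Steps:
M = 6
K(j)*M² = -7*(-9)*6² = 63*36 = 2268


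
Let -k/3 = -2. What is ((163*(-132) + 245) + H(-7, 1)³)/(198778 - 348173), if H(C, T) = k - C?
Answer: 19074/149395 ≈ 0.12768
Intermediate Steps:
k = 6 (k = -3*(-2) = 6)
H(C, T) = 6 - C
((163*(-132) + 245) + H(-7, 1)³)/(198778 - 348173) = ((163*(-132) + 245) + (6 - 1*(-7))³)/(198778 - 348173) = ((-21516 + 245) + (6 + 7)³)/(-149395) = (-21271 + 13³)*(-1/149395) = (-21271 + 2197)*(-1/149395) = -19074*(-1/149395) = 19074/149395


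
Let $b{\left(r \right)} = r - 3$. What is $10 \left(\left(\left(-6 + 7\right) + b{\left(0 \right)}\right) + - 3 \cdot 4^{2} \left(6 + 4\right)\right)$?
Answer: $-4820$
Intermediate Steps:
$b{\left(r \right)} = -3 + r$
$10 \left(\left(\left(-6 + 7\right) + b{\left(0 \right)}\right) + - 3 \cdot 4^{2} \left(6 + 4\right)\right) = 10 \left(\left(\left(-6 + 7\right) + \left(-3 + 0\right)\right) + - 3 \cdot 4^{2} \left(6 + 4\right)\right) = 10 \left(\left(1 - 3\right) + \left(-3\right) 16 \cdot 10\right) = 10 \left(-2 - 480\right) = 10 \left(-482\right) = -4820$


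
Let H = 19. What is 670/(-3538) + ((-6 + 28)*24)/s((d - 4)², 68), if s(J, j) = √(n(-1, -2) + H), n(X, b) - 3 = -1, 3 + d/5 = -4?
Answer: -335/1769 + 176*√21/7 ≈ 115.03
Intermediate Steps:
d = -35 (d = -15 + 5*(-4) = -15 - 20 = -35)
n(X, b) = 2 (n(X, b) = 3 - 1 = 2)
s(J, j) = √21 (s(J, j) = √(2 + 19) = √21)
670/(-3538) + ((-6 + 28)*24)/s((d - 4)², 68) = 670/(-3538) + ((-6 + 28)*24)/(√21) = 670*(-1/3538) + (22*24)*(√21/21) = -335/1769 + 528*(√21/21) = -335/1769 + 176*√21/7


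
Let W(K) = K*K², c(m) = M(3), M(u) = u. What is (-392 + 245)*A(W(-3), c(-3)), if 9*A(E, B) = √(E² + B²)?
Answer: -49*√82 ≈ -443.71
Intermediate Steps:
c(m) = 3
W(K) = K³
A(E, B) = √(B² + E²)/9 (A(E, B) = √(E² + B²)/9 = √(B² + E²)/9)
(-392 + 245)*A(W(-3), c(-3)) = (-392 + 245)*(√(3² + ((-3)³)²)/9) = -49*√(9 + (-27)²)/3 = -49*√(9 + 729)/3 = -49*√738/3 = -49*3*√82/3 = -49*√82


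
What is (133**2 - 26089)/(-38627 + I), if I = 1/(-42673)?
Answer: 29871100/137360831 ≈ 0.21746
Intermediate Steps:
I = -1/42673 ≈ -2.3434e-5
(133**2 - 26089)/(-38627 + I) = (133**2 - 26089)/(-38627 - 1/42673) = (17689 - 26089)/(-1648329972/42673) = -8400*(-42673/1648329972) = 29871100/137360831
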